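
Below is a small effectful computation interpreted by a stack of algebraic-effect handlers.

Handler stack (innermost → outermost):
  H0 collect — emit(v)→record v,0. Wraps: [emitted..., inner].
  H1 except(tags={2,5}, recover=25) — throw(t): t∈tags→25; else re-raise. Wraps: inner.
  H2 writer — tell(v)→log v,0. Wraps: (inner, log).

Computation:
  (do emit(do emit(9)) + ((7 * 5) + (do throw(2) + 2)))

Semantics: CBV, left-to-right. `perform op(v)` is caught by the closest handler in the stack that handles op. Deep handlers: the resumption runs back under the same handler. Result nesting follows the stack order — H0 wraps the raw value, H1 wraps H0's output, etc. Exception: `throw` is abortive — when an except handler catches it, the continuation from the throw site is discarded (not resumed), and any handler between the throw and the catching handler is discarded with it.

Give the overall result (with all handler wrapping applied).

Evaluation trace:
emit(9) @ H0 ⇒ out+=9
emit(0) @ H0 ⇒ out+=0
throw(2) @ H1 caught ⇒ 25
H2 returns (25, ())
= (25, ())

Answer: (25, ())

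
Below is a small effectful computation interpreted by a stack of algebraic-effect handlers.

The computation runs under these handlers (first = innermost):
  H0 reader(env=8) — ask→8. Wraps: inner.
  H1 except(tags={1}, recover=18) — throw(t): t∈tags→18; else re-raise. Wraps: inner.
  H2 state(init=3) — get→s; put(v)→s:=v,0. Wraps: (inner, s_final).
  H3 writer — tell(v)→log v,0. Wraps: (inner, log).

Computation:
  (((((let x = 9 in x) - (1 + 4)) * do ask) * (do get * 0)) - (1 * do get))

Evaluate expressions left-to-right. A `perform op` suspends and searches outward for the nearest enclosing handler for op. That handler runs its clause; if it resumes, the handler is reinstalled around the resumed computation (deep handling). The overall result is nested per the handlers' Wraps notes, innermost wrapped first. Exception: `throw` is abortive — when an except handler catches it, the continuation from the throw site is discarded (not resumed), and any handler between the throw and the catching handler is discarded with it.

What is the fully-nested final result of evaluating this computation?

Answer: ((-3, 3), ())

Working:
ask @ H0 ⇒ 8
get @ H2 ⇒ 3
get @ H2 ⇒ 3
H0 returns -3
H1 returns -3
H2 returns (-3, 3)
H3 returns ((-3, 3), ())
= ((-3, 3), ())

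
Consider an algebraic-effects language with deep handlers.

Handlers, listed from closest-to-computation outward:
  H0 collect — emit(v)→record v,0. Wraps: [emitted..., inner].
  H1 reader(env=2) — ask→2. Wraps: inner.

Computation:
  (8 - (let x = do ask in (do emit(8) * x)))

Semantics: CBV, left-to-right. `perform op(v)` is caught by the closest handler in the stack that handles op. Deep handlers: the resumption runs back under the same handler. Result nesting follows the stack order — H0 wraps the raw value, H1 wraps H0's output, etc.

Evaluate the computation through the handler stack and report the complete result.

Step-by-step:
ask @ H1 ⇒ 2
emit(8) @ H0 ⇒ out+=8
H0 returns [8, 8]
H1 returns [8, 8]
= [8, 8]

Answer: [8, 8]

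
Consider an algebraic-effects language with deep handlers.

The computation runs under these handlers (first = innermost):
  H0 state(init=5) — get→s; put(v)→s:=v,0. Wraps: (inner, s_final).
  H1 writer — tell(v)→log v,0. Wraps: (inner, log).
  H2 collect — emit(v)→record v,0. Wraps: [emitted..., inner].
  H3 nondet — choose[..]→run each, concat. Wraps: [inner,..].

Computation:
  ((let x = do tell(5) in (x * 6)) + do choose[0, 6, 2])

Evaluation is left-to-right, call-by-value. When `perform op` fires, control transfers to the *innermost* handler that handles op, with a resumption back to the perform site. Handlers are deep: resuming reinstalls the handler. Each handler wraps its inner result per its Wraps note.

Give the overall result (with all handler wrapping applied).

Working:
tell(5) @ H1 ⇒ log+=5
choose[0, 6, 2] @ H3
  branch[0] choose=0:
    H0 returns (0, 5)
    H1 returns ((0, 5), (5))
    H2 returns [((0, 5), (5))]
    H3 returns [[((0, 5), (5))]]
  branch[1] choose=6:
    H0 returns (6, 5)
    H1 returns ((6, 5), (5))
    H2 returns [((6, 5), (5))]
    H3 returns [[((6, 5), (5))]]
  branch[2] choose=2:
    H0 returns (2, 5)
    H1 returns ((2, 5), (5))
    H2 returns [((2, 5), (5))]
    H3 returns [[((2, 5), (5))]]
= [[((0, 5), (5))], [((6, 5), (5))], [((2, 5), (5))]]

Answer: [[((0, 5), (5))], [((6, 5), (5))], [((2, 5), (5))]]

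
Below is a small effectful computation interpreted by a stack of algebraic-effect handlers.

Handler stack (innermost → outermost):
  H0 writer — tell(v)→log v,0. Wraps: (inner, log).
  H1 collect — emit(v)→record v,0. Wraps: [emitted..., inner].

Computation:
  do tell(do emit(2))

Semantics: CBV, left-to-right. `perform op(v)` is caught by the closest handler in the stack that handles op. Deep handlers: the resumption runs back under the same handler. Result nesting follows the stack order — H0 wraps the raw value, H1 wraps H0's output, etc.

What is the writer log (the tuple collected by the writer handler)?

Step-by-step:
emit(2) @ H1 ⇒ out+=2
tell(0) @ H0 ⇒ log+=0
H0 returns (0, (0))
H1 returns [2, (0, (0))]
= [2, (0, (0))]

Answer: (0)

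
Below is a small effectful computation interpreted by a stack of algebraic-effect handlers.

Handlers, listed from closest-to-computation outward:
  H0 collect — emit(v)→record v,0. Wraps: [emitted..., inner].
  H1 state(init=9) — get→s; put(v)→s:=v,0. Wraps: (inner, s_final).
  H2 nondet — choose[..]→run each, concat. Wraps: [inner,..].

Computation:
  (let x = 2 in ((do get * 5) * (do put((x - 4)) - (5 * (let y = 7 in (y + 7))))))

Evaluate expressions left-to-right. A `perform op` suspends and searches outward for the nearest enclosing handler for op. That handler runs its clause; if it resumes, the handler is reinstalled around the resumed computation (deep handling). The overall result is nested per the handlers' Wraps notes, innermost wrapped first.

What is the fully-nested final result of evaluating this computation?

Working:
get @ H1 ⇒ 9
put(-2) @ H1 ⇒ s:=-2
H0 returns [-3150]
H1 returns ([-3150], -2)
H2 returns [([-3150], -2)]
= [([-3150], -2)]

Answer: [([-3150], -2)]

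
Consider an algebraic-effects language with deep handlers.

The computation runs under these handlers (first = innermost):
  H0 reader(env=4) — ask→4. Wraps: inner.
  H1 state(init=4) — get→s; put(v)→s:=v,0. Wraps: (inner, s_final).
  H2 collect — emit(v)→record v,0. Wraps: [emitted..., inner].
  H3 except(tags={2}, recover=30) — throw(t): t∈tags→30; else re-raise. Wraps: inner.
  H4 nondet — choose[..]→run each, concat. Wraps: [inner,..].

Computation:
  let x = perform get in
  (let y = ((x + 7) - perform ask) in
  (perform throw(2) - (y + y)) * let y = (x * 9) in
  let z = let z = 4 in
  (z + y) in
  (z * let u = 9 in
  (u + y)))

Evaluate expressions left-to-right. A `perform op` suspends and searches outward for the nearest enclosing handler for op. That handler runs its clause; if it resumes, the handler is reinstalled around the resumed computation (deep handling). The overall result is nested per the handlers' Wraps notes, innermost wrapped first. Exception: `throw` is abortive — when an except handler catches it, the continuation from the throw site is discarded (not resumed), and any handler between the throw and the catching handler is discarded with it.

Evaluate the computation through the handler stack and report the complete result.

Answer: [30]

Evaluation trace:
get @ H1 ⇒ 4
ask @ H0 ⇒ 4
throw(2) @ H3 caught ⇒ 30
H4 returns [30]
= [30]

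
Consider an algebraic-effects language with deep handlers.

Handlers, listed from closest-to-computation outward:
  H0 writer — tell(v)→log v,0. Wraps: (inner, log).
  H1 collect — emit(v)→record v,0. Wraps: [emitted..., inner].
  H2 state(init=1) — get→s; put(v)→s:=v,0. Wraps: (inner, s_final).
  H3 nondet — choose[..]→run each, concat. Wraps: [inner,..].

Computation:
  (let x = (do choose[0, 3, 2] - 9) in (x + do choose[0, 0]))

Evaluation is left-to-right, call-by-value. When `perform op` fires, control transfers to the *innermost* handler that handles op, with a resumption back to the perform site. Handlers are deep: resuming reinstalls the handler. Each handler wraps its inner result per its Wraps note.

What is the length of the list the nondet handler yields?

Answer: 6

Evaluation trace:
choose[0, 3, 2] @ H3
  branch[0] choose=0:
    choose[0, 0] @ H3
      branch[0] choose=0:
        H0 returns (-9, ())
        H1 returns [(-9, ())]
        H2 returns ([(-9, ())], 1)
        H3 returns [([(-9, ())], 1)]
      branch[1] choose=0:
        H0 returns (-9, ())
        H1 returns [(-9, ())]
        H2 returns ([(-9, ())], 1)
        H3 returns [([(-9, ())], 1)]
  branch[1] choose=3:
    choose[0, 0] @ H3
      branch[0] choose=0:
        H0 returns (-6, ())
        H1 returns [(-6, ())]
        H2 returns ([(-6, ())], 1)
        H3 returns [([(-6, ())], 1)]
      branch[1] choose=0:
        H0 returns (-6, ())
        H1 returns [(-6, ())]
        H2 returns ([(-6, ())], 1)
        H3 returns [([(-6, ())], 1)]
  branch[2] choose=2:
    choose[0, 0] @ H3
      branch[0] choose=0:
        H0 returns (-7, ())
        H1 returns [(-7, ())]
        H2 returns ([(-7, ())], 1)
        H3 returns [([(-7, ())], 1)]
      branch[1] choose=0:
        H0 returns (-7, ())
        H1 returns [(-7, ())]
        H2 returns ([(-7, ())], 1)
        H3 returns [([(-7, ())], 1)]
= [([(-9, ())], 1), ([(-9, ())], 1), ([(-6, ())], 1), ([(-6, ())], 1), ([(-7, ())], 1), ([(-7, ())], 1)]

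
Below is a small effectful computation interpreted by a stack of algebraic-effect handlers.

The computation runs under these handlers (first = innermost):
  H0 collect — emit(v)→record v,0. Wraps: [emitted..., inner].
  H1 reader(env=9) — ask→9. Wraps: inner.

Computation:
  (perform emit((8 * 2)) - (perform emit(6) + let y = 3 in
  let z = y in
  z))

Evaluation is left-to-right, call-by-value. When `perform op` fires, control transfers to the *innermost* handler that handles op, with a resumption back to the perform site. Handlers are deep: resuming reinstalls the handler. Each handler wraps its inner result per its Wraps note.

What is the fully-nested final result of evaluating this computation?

Working:
emit(16) @ H0 ⇒ out+=16
emit(6) @ H0 ⇒ out+=6
H0 returns [16, 6, -3]
H1 returns [16, 6, -3]
= [16, 6, -3]

Answer: [16, 6, -3]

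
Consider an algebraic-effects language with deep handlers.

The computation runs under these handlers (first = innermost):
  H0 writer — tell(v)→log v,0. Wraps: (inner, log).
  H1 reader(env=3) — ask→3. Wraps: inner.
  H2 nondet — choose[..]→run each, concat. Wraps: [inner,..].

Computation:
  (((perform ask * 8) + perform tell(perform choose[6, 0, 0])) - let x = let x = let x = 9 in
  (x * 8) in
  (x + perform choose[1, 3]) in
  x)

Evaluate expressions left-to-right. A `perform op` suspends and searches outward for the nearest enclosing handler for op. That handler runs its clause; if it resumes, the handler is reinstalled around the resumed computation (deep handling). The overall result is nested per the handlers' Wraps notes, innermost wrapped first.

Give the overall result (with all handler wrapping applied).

Answer: [(-49, (6)), (-51, (6)), (-49, (0)), (-51, (0)), (-49, (0)), (-51, (0))]

Working:
ask @ H1 ⇒ 3
choose[6, 0, 0] @ H2
  branch[0] choose=6:
    tell(6) @ H0 ⇒ log+=6
    choose[1, 3] @ H2
      branch[0] choose=1:
        H0 returns (-49, (6))
        H1 returns (-49, (6))
        H2 returns [(-49, (6))]
      branch[1] choose=3:
        H0 returns (-51, (6))
        H1 returns (-51, (6))
        H2 returns [(-51, (6))]
  branch[1] choose=0:
    tell(0) @ H0 ⇒ log+=0
    choose[1, 3] @ H2
      branch[0] choose=1:
        H0 returns (-49, (0))
        H1 returns (-49, (0))
        H2 returns [(-49, (0))]
      branch[1] choose=3:
        H0 returns (-51, (0))
        H1 returns (-51, (0))
        H2 returns [(-51, (0))]
  branch[2] choose=0:
    tell(0) @ H0 ⇒ log+=0
    choose[1, 3] @ H2
      branch[0] choose=1:
        H0 returns (-49, (0))
        H1 returns (-49, (0))
        H2 returns [(-49, (0))]
      branch[1] choose=3:
        H0 returns (-51, (0))
        H1 returns (-51, (0))
        H2 returns [(-51, (0))]
= [(-49, (6)), (-51, (6)), (-49, (0)), (-51, (0)), (-49, (0)), (-51, (0))]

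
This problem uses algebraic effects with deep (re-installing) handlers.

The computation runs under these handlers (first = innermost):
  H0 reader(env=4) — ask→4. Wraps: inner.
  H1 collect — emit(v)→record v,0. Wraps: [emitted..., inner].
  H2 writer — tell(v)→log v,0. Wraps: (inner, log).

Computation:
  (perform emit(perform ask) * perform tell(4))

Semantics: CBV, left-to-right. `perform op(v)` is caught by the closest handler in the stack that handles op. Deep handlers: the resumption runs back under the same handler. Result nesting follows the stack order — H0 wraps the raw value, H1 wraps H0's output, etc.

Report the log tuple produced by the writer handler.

Evaluation trace:
ask @ H0 ⇒ 4
emit(4) @ H1 ⇒ out+=4
tell(4) @ H2 ⇒ log+=4
H0 returns 0
H1 returns [4, 0]
H2 returns ([4, 0], (4))
= ([4, 0], (4))

Answer: (4)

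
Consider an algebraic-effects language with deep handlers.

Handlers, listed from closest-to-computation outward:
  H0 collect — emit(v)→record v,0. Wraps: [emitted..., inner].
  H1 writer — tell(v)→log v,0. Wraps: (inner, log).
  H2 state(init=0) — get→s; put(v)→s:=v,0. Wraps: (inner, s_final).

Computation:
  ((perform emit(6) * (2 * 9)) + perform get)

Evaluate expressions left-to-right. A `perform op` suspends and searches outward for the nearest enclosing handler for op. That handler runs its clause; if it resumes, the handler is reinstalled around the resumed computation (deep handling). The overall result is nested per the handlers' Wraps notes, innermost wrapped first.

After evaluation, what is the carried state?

Working:
emit(6) @ H0 ⇒ out+=6
get @ H2 ⇒ 0
H0 returns [6, 0]
H1 returns ([6, 0], ())
H2 returns (([6, 0], ()), 0)
= (([6, 0], ()), 0)

Answer: 0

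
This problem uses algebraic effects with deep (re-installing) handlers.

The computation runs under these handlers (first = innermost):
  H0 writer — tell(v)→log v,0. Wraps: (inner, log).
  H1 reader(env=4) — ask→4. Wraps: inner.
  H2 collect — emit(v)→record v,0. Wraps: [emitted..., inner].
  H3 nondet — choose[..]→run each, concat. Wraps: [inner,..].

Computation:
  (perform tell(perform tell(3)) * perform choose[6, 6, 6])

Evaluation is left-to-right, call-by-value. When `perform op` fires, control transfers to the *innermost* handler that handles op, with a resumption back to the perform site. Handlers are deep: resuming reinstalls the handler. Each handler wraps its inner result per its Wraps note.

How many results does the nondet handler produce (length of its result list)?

Answer: 3

Working:
tell(3) @ H0 ⇒ log+=3
tell(0) @ H0 ⇒ log+=0
choose[6, 6, 6] @ H3
  branch[0] choose=6:
    H0 returns (0, (3, 0))
    H1 returns (0, (3, 0))
    H2 returns [(0, (3, 0))]
    H3 returns [[(0, (3, 0))]]
  branch[1] choose=6:
    H0 returns (0, (3, 0))
    H1 returns (0, (3, 0))
    H2 returns [(0, (3, 0))]
    H3 returns [[(0, (3, 0))]]
  branch[2] choose=6:
    H0 returns (0, (3, 0))
    H1 returns (0, (3, 0))
    H2 returns [(0, (3, 0))]
    H3 returns [[(0, (3, 0))]]
= [[(0, (3, 0))], [(0, (3, 0))], [(0, (3, 0))]]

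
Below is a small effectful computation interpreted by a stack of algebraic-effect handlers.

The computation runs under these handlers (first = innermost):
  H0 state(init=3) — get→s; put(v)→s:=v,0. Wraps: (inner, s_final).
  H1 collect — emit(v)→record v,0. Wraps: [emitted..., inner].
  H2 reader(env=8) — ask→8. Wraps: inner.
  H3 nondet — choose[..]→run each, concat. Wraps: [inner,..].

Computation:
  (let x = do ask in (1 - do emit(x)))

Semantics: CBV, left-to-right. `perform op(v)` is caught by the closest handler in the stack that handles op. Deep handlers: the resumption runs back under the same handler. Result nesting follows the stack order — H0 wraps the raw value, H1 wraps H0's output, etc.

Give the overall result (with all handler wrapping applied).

Answer: [[8, (1, 3)]]

Working:
ask @ H2 ⇒ 8
emit(8) @ H1 ⇒ out+=8
H0 returns (1, 3)
H1 returns [8, (1, 3)]
H2 returns [8, (1, 3)]
H3 returns [[8, (1, 3)]]
= [[8, (1, 3)]]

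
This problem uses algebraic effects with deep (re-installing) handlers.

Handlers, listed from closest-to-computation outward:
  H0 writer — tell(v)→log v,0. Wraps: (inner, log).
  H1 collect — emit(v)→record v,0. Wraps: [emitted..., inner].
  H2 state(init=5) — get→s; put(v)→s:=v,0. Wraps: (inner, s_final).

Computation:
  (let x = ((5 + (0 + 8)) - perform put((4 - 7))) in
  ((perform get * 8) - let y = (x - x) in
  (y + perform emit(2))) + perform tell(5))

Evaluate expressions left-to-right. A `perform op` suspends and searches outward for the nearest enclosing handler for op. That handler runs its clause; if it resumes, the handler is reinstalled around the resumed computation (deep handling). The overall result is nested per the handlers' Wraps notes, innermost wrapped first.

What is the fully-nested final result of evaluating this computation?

Answer: ([2, (-24, (5))], -3)

Evaluation trace:
put(-3) @ H2 ⇒ s:=-3
get @ H2 ⇒ -3
emit(2) @ H1 ⇒ out+=2
tell(5) @ H0 ⇒ log+=5
H0 returns (-24, (5))
H1 returns [2, (-24, (5))]
H2 returns ([2, (-24, (5))], -3)
= ([2, (-24, (5))], -3)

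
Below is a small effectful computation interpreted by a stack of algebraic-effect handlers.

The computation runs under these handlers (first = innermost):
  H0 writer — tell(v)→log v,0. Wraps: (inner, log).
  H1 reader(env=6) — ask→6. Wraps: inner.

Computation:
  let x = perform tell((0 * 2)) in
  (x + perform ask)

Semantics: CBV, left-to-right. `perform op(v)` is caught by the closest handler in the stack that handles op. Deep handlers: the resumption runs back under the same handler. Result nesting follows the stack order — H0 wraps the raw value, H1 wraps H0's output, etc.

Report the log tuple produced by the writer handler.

Answer: (0)

Working:
tell(0) @ H0 ⇒ log+=0
ask @ H1 ⇒ 6
H0 returns (6, (0))
H1 returns (6, (0))
= (6, (0))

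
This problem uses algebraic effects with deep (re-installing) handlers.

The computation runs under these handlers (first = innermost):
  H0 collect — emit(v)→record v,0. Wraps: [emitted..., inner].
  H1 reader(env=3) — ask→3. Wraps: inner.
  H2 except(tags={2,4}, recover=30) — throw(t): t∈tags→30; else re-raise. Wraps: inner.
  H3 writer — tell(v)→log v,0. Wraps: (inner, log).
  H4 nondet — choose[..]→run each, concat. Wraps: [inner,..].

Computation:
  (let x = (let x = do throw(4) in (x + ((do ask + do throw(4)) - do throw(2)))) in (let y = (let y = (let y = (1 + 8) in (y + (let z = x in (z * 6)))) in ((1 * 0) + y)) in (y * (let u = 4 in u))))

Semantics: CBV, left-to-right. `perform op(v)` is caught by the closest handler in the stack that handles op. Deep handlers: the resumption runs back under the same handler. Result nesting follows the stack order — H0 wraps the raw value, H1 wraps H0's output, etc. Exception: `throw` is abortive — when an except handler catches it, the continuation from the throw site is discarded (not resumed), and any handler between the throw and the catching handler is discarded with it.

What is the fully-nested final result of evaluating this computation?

Answer: [(30, ())]

Step-by-step:
throw(4) @ H2 caught ⇒ 30
H3 returns (30, ())
H4 returns [(30, ())]
= [(30, ())]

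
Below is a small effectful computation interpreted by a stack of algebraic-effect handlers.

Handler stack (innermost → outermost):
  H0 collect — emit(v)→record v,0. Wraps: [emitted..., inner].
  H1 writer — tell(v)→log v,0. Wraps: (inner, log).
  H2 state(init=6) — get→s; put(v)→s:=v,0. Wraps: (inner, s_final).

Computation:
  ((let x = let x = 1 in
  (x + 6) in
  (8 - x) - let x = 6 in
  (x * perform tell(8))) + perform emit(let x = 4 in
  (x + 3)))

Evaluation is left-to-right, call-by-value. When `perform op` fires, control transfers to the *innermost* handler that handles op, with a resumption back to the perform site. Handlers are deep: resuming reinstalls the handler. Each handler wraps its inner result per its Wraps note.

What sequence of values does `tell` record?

Evaluation trace:
tell(8) @ H1 ⇒ log+=8
emit(7) @ H0 ⇒ out+=7
H0 returns [7, 1]
H1 returns ([7, 1], (8))
H2 returns (([7, 1], (8)), 6)
= (([7, 1], (8)), 6)

Answer: (8)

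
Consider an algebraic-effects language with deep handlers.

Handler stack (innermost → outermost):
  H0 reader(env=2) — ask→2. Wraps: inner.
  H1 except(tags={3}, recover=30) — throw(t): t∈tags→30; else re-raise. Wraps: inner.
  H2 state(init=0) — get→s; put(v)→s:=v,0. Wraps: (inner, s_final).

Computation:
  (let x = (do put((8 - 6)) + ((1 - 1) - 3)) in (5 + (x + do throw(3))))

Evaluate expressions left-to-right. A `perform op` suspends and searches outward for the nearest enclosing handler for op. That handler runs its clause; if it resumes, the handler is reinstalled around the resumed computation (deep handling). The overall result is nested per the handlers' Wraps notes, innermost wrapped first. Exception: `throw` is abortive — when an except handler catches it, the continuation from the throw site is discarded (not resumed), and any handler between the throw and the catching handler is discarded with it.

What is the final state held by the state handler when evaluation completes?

Answer: 2

Working:
put(2) @ H2 ⇒ s:=2
throw(3) @ H1 caught ⇒ 30
H2 returns (30, 2)
= (30, 2)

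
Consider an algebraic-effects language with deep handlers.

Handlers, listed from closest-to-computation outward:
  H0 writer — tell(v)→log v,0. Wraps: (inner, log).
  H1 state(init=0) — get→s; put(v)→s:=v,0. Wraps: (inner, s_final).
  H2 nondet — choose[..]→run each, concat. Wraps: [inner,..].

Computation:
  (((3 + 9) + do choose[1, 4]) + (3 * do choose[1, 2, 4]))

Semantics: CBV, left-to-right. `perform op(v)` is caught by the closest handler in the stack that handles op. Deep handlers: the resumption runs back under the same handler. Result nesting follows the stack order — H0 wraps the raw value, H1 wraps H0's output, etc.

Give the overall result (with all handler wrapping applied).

Answer: [((16, ()), 0), ((19, ()), 0), ((25, ()), 0), ((19, ()), 0), ((22, ()), 0), ((28, ()), 0)]

Step-by-step:
choose[1, 4] @ H2
  branch[0] choose=1:
    choose[1, 2, 4] @ H2
      branch[0] choose=1:
        H0 returns (16, ())
        H1 returns ((16, ()), 0)
        H2 returns [((16, ()), 0)]
      branch[1] choose=2:
        H0 returns (19, ())
        H1 returns ((19, ()), 0)
        H2 returns [((19, ()), 0)]
      branch[2] choose=4:
        H0 returns (25, ())
        H1 returns ((25, ()), 0)
        H2 returns [((25, ()), 0)]
  branch[1] choose=4:
    choose[1, 2, 4] @ H2
      branch[0] choose=1:
        H0 returns (19, ())
        H1 returns ((19, ()), 0)
        H2 returns [((19, ()), 0)]
      branch[1] choose=2:
        H0 returns (22, ())
        H1 returns ((22, ()), 0)
        H2 returns [((22, ()), 0)]
      branch[2] choose=4:
        H0 returns (28, ())
        H1 returns ((28, ()), 0)
        H2 returns [((28, ()), 0)]
= [((16, ()), 0), ((19, ()), 0), ((25, ()), 0), ((19, ()), 0), ((22, ()), 0), ((28, ()), 0)]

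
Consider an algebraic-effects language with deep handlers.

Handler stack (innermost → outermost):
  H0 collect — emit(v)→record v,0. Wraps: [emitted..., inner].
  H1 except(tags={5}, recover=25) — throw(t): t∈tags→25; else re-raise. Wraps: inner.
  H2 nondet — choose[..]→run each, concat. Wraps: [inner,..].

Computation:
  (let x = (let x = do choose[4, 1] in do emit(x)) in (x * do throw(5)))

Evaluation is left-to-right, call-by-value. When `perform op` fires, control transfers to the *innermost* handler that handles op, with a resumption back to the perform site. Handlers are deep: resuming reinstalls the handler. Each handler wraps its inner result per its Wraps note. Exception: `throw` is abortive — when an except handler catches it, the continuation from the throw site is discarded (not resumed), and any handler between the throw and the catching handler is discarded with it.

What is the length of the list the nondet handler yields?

Answer: 2

Step-by-step:
choose[4, 1] @ H2
  branch[0] choose=4:
    emit(4) @ H0 ⇒ out+=4
    throw(5) @ H1 caught ⇒ 25
    H2 returns [25]
  branch[1] choose=1:
    emit(1) @ H0 ⇒ out+=1
    throw(5) @ H1 caught ⇒ 25
    H2 returns [25]
= [25, 25]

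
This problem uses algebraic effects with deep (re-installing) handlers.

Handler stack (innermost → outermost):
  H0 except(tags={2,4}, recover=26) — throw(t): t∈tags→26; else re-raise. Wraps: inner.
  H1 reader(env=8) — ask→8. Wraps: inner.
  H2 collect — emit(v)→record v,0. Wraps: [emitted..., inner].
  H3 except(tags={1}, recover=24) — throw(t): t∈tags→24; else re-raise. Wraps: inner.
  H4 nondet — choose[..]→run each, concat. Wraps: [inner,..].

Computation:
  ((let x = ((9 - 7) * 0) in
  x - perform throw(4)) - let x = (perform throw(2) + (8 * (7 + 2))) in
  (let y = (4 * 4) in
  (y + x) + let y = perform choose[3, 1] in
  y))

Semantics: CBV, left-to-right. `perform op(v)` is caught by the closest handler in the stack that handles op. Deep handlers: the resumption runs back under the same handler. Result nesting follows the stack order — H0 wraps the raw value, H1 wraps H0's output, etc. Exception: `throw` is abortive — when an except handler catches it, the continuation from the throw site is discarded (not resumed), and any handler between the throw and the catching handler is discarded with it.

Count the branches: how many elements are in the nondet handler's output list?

Answer: 1

Working:
throw(4) @ H0 caught ⇒ 26
H1 returns 26
H2 returns [26]
H3 returns [26]
H4 returns [[26]]
= [[26]]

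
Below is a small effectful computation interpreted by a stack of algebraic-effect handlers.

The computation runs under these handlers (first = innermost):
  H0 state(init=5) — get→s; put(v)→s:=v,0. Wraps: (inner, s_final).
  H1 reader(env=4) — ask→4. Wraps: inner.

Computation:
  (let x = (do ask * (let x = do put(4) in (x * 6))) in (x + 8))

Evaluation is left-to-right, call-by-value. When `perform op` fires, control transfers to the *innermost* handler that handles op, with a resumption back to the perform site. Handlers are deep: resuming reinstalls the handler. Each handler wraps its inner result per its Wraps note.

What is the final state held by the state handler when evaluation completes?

Evaluation trace:
ask @ H1 ⇒ 4
put(4) @ H0 ⇒ s:=4
H0 returns (8, 4)
H1 returns (8, 4)
= (8, 4)

Answer: 4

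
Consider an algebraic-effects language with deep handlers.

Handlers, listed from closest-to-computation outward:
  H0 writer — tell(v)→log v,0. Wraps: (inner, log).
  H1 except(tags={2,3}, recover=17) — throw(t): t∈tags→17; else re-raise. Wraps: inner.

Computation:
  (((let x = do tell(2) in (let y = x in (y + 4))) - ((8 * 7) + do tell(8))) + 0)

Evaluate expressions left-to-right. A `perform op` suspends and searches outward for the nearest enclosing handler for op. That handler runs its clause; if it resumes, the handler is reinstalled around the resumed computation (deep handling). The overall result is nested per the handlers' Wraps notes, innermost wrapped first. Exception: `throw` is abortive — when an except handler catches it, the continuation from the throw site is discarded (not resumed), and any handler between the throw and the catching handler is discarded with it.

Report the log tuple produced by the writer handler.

Answer: (2, 8)

Evaluation trace:
tell(2) @ H0 ⇒ log+=2
tell(8) @ H0 ⇒ log+=8
H0 returns (-52, (2, 8))
H1 returns (-52, (2, 8))
= (-52, (2, 8))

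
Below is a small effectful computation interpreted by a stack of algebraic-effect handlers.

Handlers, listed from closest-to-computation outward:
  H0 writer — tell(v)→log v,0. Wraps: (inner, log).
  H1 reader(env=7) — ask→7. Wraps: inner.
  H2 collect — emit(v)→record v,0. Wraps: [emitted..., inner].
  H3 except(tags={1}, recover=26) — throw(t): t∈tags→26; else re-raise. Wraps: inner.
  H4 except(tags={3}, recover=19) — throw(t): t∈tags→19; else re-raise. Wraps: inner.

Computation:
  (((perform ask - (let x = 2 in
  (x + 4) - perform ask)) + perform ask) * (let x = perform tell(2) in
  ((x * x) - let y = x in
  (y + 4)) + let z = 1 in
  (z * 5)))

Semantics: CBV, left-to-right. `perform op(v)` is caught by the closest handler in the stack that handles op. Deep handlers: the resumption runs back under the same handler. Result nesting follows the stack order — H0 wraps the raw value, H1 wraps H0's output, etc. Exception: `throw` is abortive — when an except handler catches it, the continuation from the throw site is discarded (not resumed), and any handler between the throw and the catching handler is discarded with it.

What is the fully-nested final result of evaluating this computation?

Working:
ask @ H1 ⇒ 7
ask @ H1 ⇒ 7
ask @ H1 ⇒ 7
tell(2) @ H0 ⇒ log+=2
H0 returns (15, (2))
H1 returns (15, (2))
H2 returns [(15, (2))]
H3 returns [(15, (2))]
H4 returns [(15, (2))]
= [(15, (2))]

Answer: [(15, (2))]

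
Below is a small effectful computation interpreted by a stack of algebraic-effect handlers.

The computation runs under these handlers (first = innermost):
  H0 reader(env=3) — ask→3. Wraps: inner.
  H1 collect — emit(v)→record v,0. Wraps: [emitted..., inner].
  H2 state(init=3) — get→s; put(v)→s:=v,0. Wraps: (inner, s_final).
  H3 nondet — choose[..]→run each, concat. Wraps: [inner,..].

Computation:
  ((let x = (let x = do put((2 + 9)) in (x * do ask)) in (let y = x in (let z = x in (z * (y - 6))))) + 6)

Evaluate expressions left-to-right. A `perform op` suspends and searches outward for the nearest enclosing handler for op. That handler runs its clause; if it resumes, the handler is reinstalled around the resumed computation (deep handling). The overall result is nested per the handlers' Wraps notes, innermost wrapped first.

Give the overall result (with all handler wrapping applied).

Answer: [([6], 11)]

Working:
put(11) @ H2 ⇒ s:=11
ask @ H0 ⇒ 3
H0 returns 6
H1 returns [6]
H2 returns ([6], 11)
H3 returns [([6], 11)]
= [([6], 11)]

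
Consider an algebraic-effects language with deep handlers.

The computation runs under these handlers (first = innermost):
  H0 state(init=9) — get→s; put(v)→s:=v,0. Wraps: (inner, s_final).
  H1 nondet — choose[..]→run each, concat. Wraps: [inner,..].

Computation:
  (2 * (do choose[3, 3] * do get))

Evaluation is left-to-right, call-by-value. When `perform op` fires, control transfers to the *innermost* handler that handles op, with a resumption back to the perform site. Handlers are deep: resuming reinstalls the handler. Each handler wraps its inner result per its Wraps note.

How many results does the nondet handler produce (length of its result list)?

Step-by-step:
choose[3, 3] @ H1
  branch[0] choose=3:
    get @ H0 ⇒ 9
    H0 returns (54, 9)
    H1 returns [(54, 9)]
  branch[1] choose=3:
    get @ H0 ⇒ 9
    H0 returns (54, 9)
    H1 returns [(54, 9)]
= [(54, 9), (54, 9)]

Answer: 2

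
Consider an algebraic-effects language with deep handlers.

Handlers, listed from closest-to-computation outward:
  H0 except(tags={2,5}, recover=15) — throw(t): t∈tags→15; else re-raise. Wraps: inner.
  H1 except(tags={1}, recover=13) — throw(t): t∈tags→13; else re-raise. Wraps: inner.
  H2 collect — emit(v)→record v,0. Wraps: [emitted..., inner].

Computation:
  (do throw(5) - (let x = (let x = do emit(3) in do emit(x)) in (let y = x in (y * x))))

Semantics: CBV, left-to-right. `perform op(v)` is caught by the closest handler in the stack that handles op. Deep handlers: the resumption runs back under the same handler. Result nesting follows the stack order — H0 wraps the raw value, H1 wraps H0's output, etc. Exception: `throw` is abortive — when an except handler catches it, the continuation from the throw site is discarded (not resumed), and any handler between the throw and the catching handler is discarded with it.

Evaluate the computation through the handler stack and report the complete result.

Step-by-step:
throw(5) @ H0 caught ⇒ 15
H1 returns 15
H2 returns [15]
= [15]

Answer: [15]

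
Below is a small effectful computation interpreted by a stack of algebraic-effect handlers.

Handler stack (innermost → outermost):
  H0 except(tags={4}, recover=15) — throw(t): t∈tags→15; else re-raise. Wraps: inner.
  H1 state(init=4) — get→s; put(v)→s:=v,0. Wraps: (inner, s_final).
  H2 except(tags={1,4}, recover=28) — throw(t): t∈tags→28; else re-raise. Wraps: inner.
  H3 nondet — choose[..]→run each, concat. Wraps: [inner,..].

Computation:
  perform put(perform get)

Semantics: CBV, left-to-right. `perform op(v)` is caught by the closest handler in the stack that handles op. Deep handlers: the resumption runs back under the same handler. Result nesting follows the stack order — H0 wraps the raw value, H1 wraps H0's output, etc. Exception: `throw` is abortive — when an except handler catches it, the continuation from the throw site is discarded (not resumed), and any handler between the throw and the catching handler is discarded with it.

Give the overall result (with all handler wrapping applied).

Answer: [(0, 4)]

Step-by-step:
get @ H1 ⇒ 4
put(4) @ H1 ⇒ s:=4
H0 returns 0
H1 returns (0, 4)
H2 returns (0, 4)
H3 returns [(0, 4)]
= [(0, 4)]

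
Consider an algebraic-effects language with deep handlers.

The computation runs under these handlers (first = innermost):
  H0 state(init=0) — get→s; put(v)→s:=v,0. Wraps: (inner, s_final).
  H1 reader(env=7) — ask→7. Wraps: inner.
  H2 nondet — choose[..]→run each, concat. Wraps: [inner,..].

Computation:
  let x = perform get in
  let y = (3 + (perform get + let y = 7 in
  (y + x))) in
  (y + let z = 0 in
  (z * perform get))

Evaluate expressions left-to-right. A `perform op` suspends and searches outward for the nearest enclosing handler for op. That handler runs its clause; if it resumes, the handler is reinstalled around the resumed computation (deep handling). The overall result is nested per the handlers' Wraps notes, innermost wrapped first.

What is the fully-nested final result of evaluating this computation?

Answer: [(10, 0)]

Working:
get @ H0 ⇒ 0
get @ H0 ⇒ 0
get @ H0 ⇒ 0
H0 returns (10, 0)
H1 returns (10, 0)
H2 returns [(10, 0)]
= [(10, 0)]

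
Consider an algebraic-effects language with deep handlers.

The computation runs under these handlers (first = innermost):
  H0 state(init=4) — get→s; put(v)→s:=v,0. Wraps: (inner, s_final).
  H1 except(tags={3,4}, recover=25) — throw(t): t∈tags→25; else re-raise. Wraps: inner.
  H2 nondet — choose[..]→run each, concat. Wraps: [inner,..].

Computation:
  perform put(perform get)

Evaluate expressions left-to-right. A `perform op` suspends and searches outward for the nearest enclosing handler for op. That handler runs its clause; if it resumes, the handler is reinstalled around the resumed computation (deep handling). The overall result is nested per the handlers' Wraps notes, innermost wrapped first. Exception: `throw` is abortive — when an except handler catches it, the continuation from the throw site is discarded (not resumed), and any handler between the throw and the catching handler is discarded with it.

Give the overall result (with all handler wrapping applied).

Working:
get @ H0 ⇒ 4
put(4) @ H0 ⇒ s:=4
H0 returns (0, 4)
H1 returns (0, 4)
H2 returns [(0, 4)]
= [(0, 4)]

Answer: [(0, 4)]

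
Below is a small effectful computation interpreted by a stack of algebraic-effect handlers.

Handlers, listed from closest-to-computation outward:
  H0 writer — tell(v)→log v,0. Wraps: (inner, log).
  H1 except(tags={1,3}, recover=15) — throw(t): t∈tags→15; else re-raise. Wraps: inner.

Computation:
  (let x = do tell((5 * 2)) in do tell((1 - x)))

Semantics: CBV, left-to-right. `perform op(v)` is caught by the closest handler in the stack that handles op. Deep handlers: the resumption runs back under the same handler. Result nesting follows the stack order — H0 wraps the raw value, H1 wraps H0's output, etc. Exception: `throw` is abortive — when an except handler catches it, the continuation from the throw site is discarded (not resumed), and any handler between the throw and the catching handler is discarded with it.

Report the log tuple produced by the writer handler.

Answer: (10, 1)

Evaluation trace:
tell(10) @ H0 ⇒ log+=10
tell(1) @ H0 ⇒ log+=1
H0 returns (0, (10, 1))
H1 returns (0, (10, 1))
= (0, (10, 1))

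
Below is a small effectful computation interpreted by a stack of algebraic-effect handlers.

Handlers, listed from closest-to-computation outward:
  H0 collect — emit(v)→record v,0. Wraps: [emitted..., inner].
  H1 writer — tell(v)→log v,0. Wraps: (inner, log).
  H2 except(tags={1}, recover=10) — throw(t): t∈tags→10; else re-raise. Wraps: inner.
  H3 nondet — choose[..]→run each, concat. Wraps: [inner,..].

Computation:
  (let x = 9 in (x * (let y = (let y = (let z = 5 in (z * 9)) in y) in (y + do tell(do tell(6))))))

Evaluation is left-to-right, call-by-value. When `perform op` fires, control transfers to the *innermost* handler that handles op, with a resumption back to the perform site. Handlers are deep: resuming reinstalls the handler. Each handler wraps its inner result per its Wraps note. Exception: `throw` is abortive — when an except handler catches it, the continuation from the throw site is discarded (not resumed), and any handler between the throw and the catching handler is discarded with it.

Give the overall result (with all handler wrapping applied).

Answer: [([405], (6, 0))]

Working:
tell(6) @ H1 ⇒ log+=6
tell(0) @ H1 ⇒ log+=0
H0 returns [405]
H1 returns ([405], (6, 0))
H2 returns ([405], (6, 0))
H3 returns [([405], (6, 0))]
= [([405], (6, 0))]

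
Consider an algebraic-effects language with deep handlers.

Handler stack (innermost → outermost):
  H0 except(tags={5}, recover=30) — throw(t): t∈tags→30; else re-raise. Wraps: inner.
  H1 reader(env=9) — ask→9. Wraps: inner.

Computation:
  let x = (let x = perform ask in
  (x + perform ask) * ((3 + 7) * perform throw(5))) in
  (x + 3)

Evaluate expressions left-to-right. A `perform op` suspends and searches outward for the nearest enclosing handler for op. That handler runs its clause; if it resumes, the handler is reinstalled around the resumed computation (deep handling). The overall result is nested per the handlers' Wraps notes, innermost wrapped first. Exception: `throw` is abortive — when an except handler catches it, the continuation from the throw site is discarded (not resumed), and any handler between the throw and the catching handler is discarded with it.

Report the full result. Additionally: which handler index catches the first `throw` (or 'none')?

Evaluation trace:
ask @ H1 ⇒ 9
ask @ H1 ⇒ 9
throw(5) @ H0 caught ⇒ 30
H1 returns 30
= 30

Answer: 30 ; first throw caught by: H0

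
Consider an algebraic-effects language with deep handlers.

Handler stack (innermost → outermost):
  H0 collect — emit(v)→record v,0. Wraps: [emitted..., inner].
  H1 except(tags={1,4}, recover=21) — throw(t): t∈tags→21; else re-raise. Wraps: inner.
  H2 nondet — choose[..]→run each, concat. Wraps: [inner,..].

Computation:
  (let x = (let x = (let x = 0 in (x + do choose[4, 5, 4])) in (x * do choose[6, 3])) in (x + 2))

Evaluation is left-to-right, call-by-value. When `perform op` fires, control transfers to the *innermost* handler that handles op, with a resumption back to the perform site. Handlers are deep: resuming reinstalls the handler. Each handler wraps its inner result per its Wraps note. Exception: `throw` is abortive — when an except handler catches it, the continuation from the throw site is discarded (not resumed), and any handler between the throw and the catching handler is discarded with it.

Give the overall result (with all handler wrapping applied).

Answer: [[26], [14], [32], [17], [26], [14]]

Step-by-step:
choose[4, 5, 4] @ H2
  branch[0] choose=4:
    choose[6, 3] @ H2
      branch[0] choose=6:
        H0 returns [26]
        H1 returns [26]
        H2 returns [[26]]
      branch[1] choose=3:
        H0 returns [14]
        H1 returns [14]
        H2 returns [[14]]
  branch[1] choose=5:
    choose[6, 3] @ H2
      branch[0] choose=6:
        H0 returns [32]
        H1 returns [32]
        H2 returns [[32]]
      branch[1] choose=3:
        H0 returns [17]
        H1 returns [17]
        H2 returns [[17]]
  branch[2] choose=4:
    choose[6, 3] @ H2
      branch[0] choose=6:
        H0 returns [26]
        H1 returns [26]
        H2 returns [[26]]
      branch[1] choose=3:
        H0 returns [14]
        H1 returns [14]
        H2 returns [[14]]
= [[26], [14], [32], [17], [26], [14]]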